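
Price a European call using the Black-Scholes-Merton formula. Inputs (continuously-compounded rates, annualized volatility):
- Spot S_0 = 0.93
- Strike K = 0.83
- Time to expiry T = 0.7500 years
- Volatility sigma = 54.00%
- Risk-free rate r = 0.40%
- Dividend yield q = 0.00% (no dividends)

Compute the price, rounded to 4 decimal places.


d1 = (ln(S/K) + (r - q + 0.5*sigma^2) * T) / (sigma * sqrt(T)) = 0.48349639
d2 = d1 - sigma * sqrt(T) = 0.01584267
exp(-rT) = 0.99700450; exp(-qT) = 1.00000000
C = S_0 * exp(-qT) * N(d1) - K * exp(-rT) * N(d2)
N(d1) = 0.68562834; N(d2) = 0.50632005
C = 0.9300 * 1.00000000 * 0.68562834 - 0.8300 * 0.99700450 * 0.50632005 = 0.2186

Answer: Price = 0.2186


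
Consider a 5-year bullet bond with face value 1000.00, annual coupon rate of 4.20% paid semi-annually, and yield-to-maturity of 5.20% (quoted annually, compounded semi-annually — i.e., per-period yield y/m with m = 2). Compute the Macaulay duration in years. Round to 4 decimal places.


Answer: Macaulay duration = 4.5496 years

Derivation:
Coupon per period c = face * coupon_rate / m = 21.000000
Periods per year m = 2; per-period yield y/m = 0.026000
Number of cashflows N = 10
Cashflows (t years, CF_t, discount factor 1/(1+y/m)^(m*t), PV):
  t = 0.5000: CF_t = 21.000000, DF = 0.974659, PV = 20.467836
  t = 1.0000: CF_t = 21.000000, DF = 0.949960, PV = 19.949158
  t = 1.5000: CF_t = 21.000000, DF = 0.925887, PV = 19.443624
  t = 2.0000: CF_t = 21.000000, DF = 0.902424, PV = 18.950901
  t = 2.5000: CF_t = 21.000000, DF = 0.879555, PV = 18.470663
  t = 3.0000: CF_t = 21.000000, DF = 0.857266, PV = 18.002596
  t = 3.5000: CF_t = 21.000000, DF = 0.835542, PV = 17.546390
  t = 4.0000: CF_t = 21.000000, DF = 0.814369, PV = 17.101744
  t = 4.5000: CF_t = 21.000000, DF = 0.793732, PV = 16.668367
  t = 5.0000: CF_t = 1021.000000, DF = 0.773618, PV = 789.863662
Price P = sum_t PV_t = 956.464940
Macaulay numerator sum_t t * PV_t:
  t * PV_t at t = 0.5000: 10.233918
  t * PV_t at t = 1.0000: 19.949158
  t * PV_t at t = 1.5000: 29.165436
  t * PV_t at t = 2.0000: 37.901801
  t * PV_t at t = 2.5000: 46.176658
  t * PV_t at t = 3.0000: 54.007787
  t * PV_t at t = 3.5000: 61.412364
  t * PV_t at t = 4.0000: 68.406977
  t * PV_t at t = 4.5000: 75.007650
  t * PV_t at t = 5.0000: 3949.318309
Macaulay duration D = (sum_t t * PV_t) / P = 4351.580059 / 956.464940 = 4.549649


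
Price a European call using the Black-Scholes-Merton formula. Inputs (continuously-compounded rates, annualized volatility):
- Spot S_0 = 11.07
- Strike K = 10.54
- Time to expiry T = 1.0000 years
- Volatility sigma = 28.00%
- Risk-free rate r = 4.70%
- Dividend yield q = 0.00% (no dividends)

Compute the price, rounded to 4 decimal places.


Answer: Price = 1.7511

Derivation:
d1 = (ln(S/K) + (r - q + 0.5*sigma^2) * T) / (sigma * sqrt(T)) = 0.48307573
d2 = d1 - sigma * sqrt(T) = 0.20307573
exp(-rT) = 0.95408740; exp(-qT) = 1.00000000
C = S_0 * exp(-qT) * N(d1) - K * exp(-rT) * N(d2)
N(d1) = 0.68547902; N(d2) = 0.58046208
C = 11.0700 * 1.00000000 * 0.68547902 - 10.5400 * 0.95408740 * 0.58046208 = 1.7511


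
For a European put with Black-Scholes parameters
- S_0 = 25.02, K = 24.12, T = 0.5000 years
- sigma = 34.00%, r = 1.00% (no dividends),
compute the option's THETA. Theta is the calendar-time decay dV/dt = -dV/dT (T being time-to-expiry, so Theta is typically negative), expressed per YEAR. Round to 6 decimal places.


Answer: Theta = -2.183709

Derivation:
d1 = 0.2933833169; d2 = 0.0529670113
phi(d1) = 0.3821372589; exp(-qT) = 1.0000000000; exp(-rT) = 0.9950124792
Theta = -S*exp(-qT)*phi(d1)*sigma/(2*sqrt(T)) + r*K*exp(-rT)*N(-d2) - q*S*exp(-qT)*N(-d1)
N(-d1) = 0.3846145879; N(-d2) = 0.4788790960; sqrt(T) = 0.7071067812
Term 1 = -25.0200 * 1.0000000000 * 0.3821372589 * 0.3400 / (2 * 0.7071067812) = -2.2986381410
Term 2 = 0.0100 * 24.1200 * 0.9950124792 * 0.4788790960 = 0.1149295512
Term 3 = 0 (no dividend yield, q = 0)
Theta = -2.2986381410 + (0.1149295512) + (0.0000000000) = -2.183709


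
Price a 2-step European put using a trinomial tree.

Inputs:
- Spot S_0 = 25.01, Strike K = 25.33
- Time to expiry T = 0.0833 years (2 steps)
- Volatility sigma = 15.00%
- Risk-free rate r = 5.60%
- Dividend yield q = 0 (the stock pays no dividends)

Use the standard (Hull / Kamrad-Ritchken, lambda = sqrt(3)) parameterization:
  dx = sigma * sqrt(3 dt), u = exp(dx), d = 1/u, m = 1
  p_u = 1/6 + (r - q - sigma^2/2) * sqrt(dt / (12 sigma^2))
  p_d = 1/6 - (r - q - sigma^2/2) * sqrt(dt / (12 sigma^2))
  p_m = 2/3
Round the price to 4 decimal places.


Answer: Price = V(0,0) = 0.5407

Derivation:
dt = T/N = 0.041650; dx = sigma*sqrt(3*dt) = 0.053022
u = exp(dx) = 1.054453; d = 1/u = 0.948359
p_u = 0.184243, p_m = 0.666667, p_d = 0.149091
Discount per step: exp(-r*dt) = 0.997670
Stock lattice S(k, j) with j the centered position index:
  k=0: S(0,+0) = 25.0100
  k=1: S(1,-1) = 23.7185; S(1,+0) = 25.0100; S(1,+1) = 26.3719
  k=2: S(2,-2) = 22.4936; S(2,-1) = 23.7185; S(2,+0) = 25.0100; S(2,+1) = 26.3719; S(2,+2) = 27.8079
Terminal payoffs V(N, j) = max(K - S_T, 0):
  V(2,-2) = 2.836397; V(2,-1) = 1.611547; V(2,+0) = 0.320000; V(2,+1) = 0.000000; V(2,+2) = 0.000000
Backward induction: V(k, j) = exp(-r*dt) * [p_u * V(k+1, j+1) + p_m * V(k+1, j) + p_d * V(k+1, j-1)]
  V(1,-1) = exp(-r*dt) * [p_u*0.320000 + p_m*1.611547 + p_d*2.836397] = 1.552578
  V(1,+0) = exp(-r*dt) * [p_u*0.000000 + p_m*0.320000 + p_d*1.611547] = 0.452543
  V(1,+1) = exp(-r*dt) * [p_u*0.000000 + p_m*0.000000 + p_d*0.320000] = 0.047598
  V(0,+0) = exp(-r*dt) * [p_u*0.047598 + p_m*0.452543 + p_d*1.552578] = 0.540677


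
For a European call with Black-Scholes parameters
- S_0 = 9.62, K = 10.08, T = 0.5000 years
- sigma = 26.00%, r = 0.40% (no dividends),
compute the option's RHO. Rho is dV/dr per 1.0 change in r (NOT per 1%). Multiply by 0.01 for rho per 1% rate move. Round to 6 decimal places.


d1 = -0.1512610080; d2 = -0.3351087711
phi(d1) = 0.3944044081; exp(-qT) = 1.0000000000; exp(-rT) = 0.9980019987
N(d2) = 0.3687715183
Rho = K*T*exp(-rT)*N(d2) = 10.0800 * 0.5000 * 0.9980019987 * 0.3687715183 = 1.854895

Answer: Rho = 1.854895


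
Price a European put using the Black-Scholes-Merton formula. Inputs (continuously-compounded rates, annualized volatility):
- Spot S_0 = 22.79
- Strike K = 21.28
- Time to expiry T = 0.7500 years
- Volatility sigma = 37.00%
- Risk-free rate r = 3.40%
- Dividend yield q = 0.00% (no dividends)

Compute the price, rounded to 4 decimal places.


Answer: Price = 1.8652

Derivation:
d1 = (ln(S/K) + (r - q + 0.5*sigma^2) * T) / (sigma * sqrt(T)) = 0.45374013
d2 = d1 - sigma * sqrt(T) = 0.13331074
exp(-rT) = 0.97482238; exp(-qT) = 1.00000000
P = K * exp(-rT) * N(-d2) - S_0 * exp(-qT) * N(-d1)
N(-d1) = 0.32500794; N(-d2) = 0.44697382
P = 21.2800 * 0.97482238 * 0.44697382 - 22.7900 * 1.00000000 * 0.32500794 = 1.8652


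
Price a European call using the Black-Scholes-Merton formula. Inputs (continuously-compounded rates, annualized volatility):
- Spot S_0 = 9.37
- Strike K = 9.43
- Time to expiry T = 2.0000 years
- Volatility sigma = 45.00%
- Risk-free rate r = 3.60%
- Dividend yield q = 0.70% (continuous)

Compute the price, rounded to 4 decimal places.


Answer: Price = 2.4884

Derivation:
d1 = (ln(S/K) + (r - q + 0.5*sigma^2) * T) / (sigma * sqrt(T)) = 0.39930634
d2 = d1 - sigma * sqrt(T) = -0.23708976
exp(-rT) = 0.93053090; exp(-qT) = 0.98609754
C = S_0 * exp(-qT) * N(d1) - K * exp(-rT) * N(d2)
N(d1) = 0.65516625; N(d2) = 0.40629358
C = 9.3700 * 0.98609754 * 0.65516625 - 9.4300 * 0.93053090 * 0.40629358 = 2.4884


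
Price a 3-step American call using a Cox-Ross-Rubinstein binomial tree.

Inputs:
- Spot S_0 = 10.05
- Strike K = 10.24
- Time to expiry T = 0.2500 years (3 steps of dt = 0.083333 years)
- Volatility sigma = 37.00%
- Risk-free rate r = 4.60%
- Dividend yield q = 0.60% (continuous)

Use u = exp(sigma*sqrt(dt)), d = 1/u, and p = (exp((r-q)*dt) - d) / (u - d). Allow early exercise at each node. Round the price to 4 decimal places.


dt = T/N = 0.083333
u = exp(sigma*sqrt(dt)) = 1.112723; d = 1/u = 0.898697
p = (exp((r-q)*dt) - d) / (u - d) = 0.488923
Discount per step: exp(-r*dt) = 0.996174
Stock lattice S(k, i) with i counting down-moves:
  k=0: S(0,0) = 10.0500
  k=1: S(1,0) = 11.1829; S(1,1) = 9.0319
  k=2: S(2,0) = 12.4434; S(2,1) = 10.0500; S(2,2) = 8.1169
  k=3: S(3,0) = 13.8461; S(3,1) = 11.1829; S(3,2) = 9.0319; S(3,3) = 7.2947
Terminal payoffs V(N, i) = max(S_T - K, 0):
  V(3,0) = 3.606078; V(3,1) = 0.942862; V(3,2) = 0.000000; V(3,3) = 0.000000
Backward induction: V(k, i) = exp(-r*dt) * [p * V(k+1, i) + (1-p) * V(k+1, i+1)]; then take max(V_cont, immediate exercise) for American.
  V(2,0) = exp(-r*dt) * [p*3.606078 + (1-p)*0.942862] = 2.236381; exercise = 2.203423; V(2,0) = max -> 2.236381
  V(2,1) = exp(-r*dt) * [p*0.942862 + (1-p)*0.000000] = 0.459224; exercise = 0.000000; V(2,1) = max -> 0.459224
  V(2,2) = exp(-r*dt) * [p*0.000000 + (1-p)*0.000000] = 0.000000; exercise = 0.000000; V(2,2) = max -> 0.000000
  V(1,0) = exp(-r*dt) * [p*2.236381 + (1-p)*0.459224] = 1.323036; exercise = 0.942862; V(1,0) = max -> 1.323036
  V(1,1) = exp(-r*dt) * [p*0.459224 + (1-p)*0.000000] = 0.223666; exercise = 0.000000; V(1,1) = max -> 0.223666
  V(0,0) = exp(-r*dt) * [p*1.323036 + (1-p)*0.223666] = 0.758261; exercise = 0.000000; V(0,0) = max -> 0.758261

Answer: Price = V(0,0) = 0.7583


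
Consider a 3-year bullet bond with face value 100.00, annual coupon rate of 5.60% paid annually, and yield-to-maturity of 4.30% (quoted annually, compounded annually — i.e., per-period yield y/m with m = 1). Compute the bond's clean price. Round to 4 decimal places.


Coupon per period c = face * coupon_rate / m = 5.600000
Periods per year m = 1; per-period yield y/m = 0.043000
Number of cashflows N = 3
Cashflows (t years, CF_t, discount factor 1/(1+y/m)^(m*t), PV):
  t = 1.0000: CF_t = 5.600000, DF = 0.958773, PV = 5.369128
  t = 2.0000: CF_t = 5.600000, DF = 0.919245, PV = 5.147773
  t = 3.0000: CF_t = 105.600000, DF = 0.881347, PV = 93.070274
Price P = sum_t PV_t = 103.587175

Answer: Price = 103.5872


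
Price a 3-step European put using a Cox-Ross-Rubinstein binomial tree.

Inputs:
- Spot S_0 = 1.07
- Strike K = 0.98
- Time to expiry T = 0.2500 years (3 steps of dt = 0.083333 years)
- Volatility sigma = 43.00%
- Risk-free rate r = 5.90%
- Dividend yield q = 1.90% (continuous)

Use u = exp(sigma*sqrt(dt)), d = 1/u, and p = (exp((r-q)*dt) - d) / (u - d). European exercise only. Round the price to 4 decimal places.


Answer: Price = V(0,0) = 0.0465

Derivation:
dt = T/N = 0.083333
u = exp(sigma*sqrt(dt)) = 1.132163; d = 1/u = 0.883265
p = (exp((r-q)*dt) - d) / (u - d) = 0.482422
Discount per step: exp(-r*dt) = 0.995095
Stock lattice S(k, i) with i counting down-moves:
  k=0: S(0,0) = 1.0700
  k=1: S(1,0) = 1.2114; S(1,1) = 0.9451
  k=2: S(2,0) = 1.3715; S(2,1) = 1.0700; S(2,2) = 0.8348
  k=3: S(3,0) = 1.5528; S(3,1) = 1.2114; S(3,2) = 0.9451; S(3,3) = 0.7373
Terminal payoffs V(N, i) = max(K - S_T, 0):
  V(3,0) = 0.000000; V(3,1) = 0.000000; V(3,2) = 0.034907; V(3,3) = 0.242679
Backward induction: V(k, i) = exp(-r*dt) * [p * V(k+1, i) + (1-p) * V(k+1, i+1)].
  V(2,0) = exp(-r*dt) * [p*0.000000 + (1-p)*0.000000] = 0.000000
  V(2,1) = exp(-r*dt) * [p*0.000000 + (1-p)*0.034907] = 0.017978
  V(2,2) = exp(-r*dt) * [p*0.034907 + (1-p)*0.242679] = 0.141747
  V(1,0) = exp(-r*dt) * [p*0.000000 + (1-p)*0.017978] = 0.009260
  V(1,1) = exp(-r*dt) * [p*0.017978 + (1-p)*0.141747] = 0.081636
  V(0,0) = exp(-r*dt) * [p*0.009260 + (1-p)*0.081636] = 0.046491


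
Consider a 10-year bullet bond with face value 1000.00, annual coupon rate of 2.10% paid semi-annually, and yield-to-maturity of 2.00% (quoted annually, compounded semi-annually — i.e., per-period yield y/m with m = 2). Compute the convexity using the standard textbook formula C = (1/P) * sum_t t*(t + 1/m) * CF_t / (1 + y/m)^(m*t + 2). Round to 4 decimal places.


Answer: Convexity = 90.3568

Derivation:
Coupon per period c = face * coupon_rate / m = 10.500000
Periods per year m = 2; per-period yield y/m = 0.010000
Number of cashflows N = 20
Cashflows (t years, CF_t, discount factor 1/(1+y/m)^(m*t), PV):
  t = 0.5000: CF_t = 10.500000, DF = 0.990099, PV = 10.396040
  t = 1.0000: CF_t = 10.500000, DF = 0.980296, PV = 10.293109
  t = 1.5000: CF_t = 10.500000, DF = 0.970590, PV = 10.191197
  t = 2.0000: CF_t = 10.500000, DF = 0.960980, PV = 10.090294
  t = 2.5000: CF_t = 10.500000, DF = 0.951466, PV = 9.990390
  t = 3.0000: CF_t = 10.500000, DF = 0.942045, PV = 9.891475
  t = 3.5000: CF_t = 10.500000, DF = 0.932718, PV = 9.793540
  t = 4.0000: CF_t = 10.500000, DF = 0.923483, PV = 9.696574
  t = 4.5000: CF_t = 10.500000, DF = 0.914340, PV = 9.600568
  t = 5.0000: CF_t = 10.500000, DF = 0.905287, PV = 9.505513
  t = 5.5000: CF_t = 10.500000, DF = 0.896324, PV = 9.411399
  t = 6.0000: CF_t = 10.500000, DF = 0.887449, PV = 9.318217
  t = 6.5000: CF_t = 10.500000, DF = 0.878663, PV = 9.225957
  t = 7.0000: CF_t = 10.500000, DF = 0.869963, PV = 9.134611
  t = 7.5000: CF_t = 10.500000, DF = 0.861349, PV = 9.044169
  t = 8.0000: CF_t = 10.500000, DF = 0.852821, PV = 8.954623
  t = 8.5000: CF_t = 10.500000, DF = 0.844377, PV = 8.865964
  t = 9.0000: CF_t = 10.500000, DF = 0.836017, PV = 8.778182
  t = 9.5000: CF_t = 10.500000, DF = 0.827740, PV = 8.691269
  t = 10.0000: CF_t = 1010.500000, DF = 0.819544, PV = 828.149687
Price P = sum_t PV_t = 1009.022776
Convexity numerator sum_t t*(t + 1/m) * CF_t / (1+y/m)^(m*t + 2):
  t = 0.5000: term = 5.095598
  t = 1.0000: term = 15.135440
  t = 1.5000: term = 29.971169
  t = 2.0000: term = 49.457375
  t = 2.5000: term = 73.451547
  t = 3.0000: term = 101.814025
  t = 3.5000: term = 134.407954
  t = 4.0000: term = 171.099234
  t = 4.5000: term = 211.756478
  t = 5.0000: term = 256.250964
  t = 5.5000: term = 304.456591
  t = 6.0000: term = 356.249836
  t = 6.5000: term = 411.509712
  t = 7.0000: term = 470.117721
  t = 7.5000: term = 531.957817
  t = 8.0000: term = 596.916362
  t = 8.5000: term = 664.882087
  t = 9.0000: term = 735.746048
  t = 9.5000: term = 809.401593
  t = 10.0000: term = 85242.346009
Convexity = (1/P) * sum = 91172.023561 / 1009.022776 = 90.356755


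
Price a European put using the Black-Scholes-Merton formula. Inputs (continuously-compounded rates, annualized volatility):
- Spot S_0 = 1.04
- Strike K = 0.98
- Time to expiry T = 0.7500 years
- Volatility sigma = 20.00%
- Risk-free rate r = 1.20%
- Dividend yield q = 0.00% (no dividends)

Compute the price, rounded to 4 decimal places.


d1 = (ln(S/K) + (r - q + 0.5*sigma^2) * T) / (sigma * sqrt(T)) = 0.48164534
d2 = d1 - sigma * sqrt(T) = 0.30844026
exp(-rT) = 0.99104038; exp(-qT) = 1.00000000
P = K * exp(-rT) * N(-d2) - S_0 * exp(-qT) * N(-d1)
N(-d1) = 0.31502895; N(-d2) = 0.37887367
P = 0.9800 * 0.99104038 * 0.37887367 - 1.0400 * 1.00000000 * 0.31502895 = 0.0403

Answer: Price = 0.0403


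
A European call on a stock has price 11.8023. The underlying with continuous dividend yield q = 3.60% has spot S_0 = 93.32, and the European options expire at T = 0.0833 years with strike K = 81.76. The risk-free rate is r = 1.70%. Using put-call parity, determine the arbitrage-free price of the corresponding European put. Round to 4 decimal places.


Answer: Put price = 0.4060

Derivation:
Put-call parity: C - P = S_0 * exp(-qT) - K * exp(-rT).
S_0 * exp(-qT) = 93.3200 * 0.99700569 = 93.04057117
K * exp(-rT) = 81.7600 * 0.99858490 = 81.64430160
P = C - S*exp(-qT) + K*exp(-rT)
P = 11.8023 - 93.04057117 + 81.64430160 = 0.4060


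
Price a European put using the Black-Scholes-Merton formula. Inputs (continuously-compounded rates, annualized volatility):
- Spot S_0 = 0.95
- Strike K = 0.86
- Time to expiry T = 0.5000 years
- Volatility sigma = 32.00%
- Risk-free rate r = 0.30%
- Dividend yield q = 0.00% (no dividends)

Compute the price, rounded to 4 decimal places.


Answer: Price = 0.0438

Derivation:
d1 = (ln(S/K) + (r - q + 0.5*sigma^2) * T) / (sigma * sqrt(T)) = 0.55962903
d2 = d1 - sigma * sqrt(T) = 0.33335486
exp(-rT) = 0.99850112; exp(-qT) = 1.00000000
P = K * exp(-rT) * N(-d2) - S_0 * exp(-qT) * N(-d1)
N(-d1) = 0.28786625; N(-d2) = 0.36943321
P = 0.8600 * 0.99850112 * 0.36943321 - 0.9500 * 1.00000000 * 0.28786625 = 0.0438


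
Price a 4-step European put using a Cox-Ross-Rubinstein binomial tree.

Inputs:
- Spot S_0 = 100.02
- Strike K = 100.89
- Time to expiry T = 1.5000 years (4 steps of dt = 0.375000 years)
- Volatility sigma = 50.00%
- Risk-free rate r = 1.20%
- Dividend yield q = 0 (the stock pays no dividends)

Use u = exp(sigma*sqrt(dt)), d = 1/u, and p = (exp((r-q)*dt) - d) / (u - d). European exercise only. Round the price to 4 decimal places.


dt = T/N = 0.375000
u = exp(sigma*sqrt(dt)) = 1.358235; d = 1/u = 0.736250
p = (exp((r-q)*dt) - d) / (u - d) = 0.431297
Discount per step: exp(-r*dt) = 0.995510
Stock lattice S(k, i) with i counting down-moves:
  k=0: S(0,0) = 100.0200
  k=1: S(1,0) = 135.8507; S(1,1) = 73.6397
  k=2: S(2,0) = 184.5172; S(2,1) = 100.0200; S(2,2) = 54.2172
  k=3: S(3,0) = 250.6177; S(3,1) = 135.8507; S(3,2) = 73.6397; S(3,3) = 39.9174
  k=4: S(4,0) = 340.3978; S(4,1) = 184.5172; S(4,2) = 100.0200; S(4,3) = 54.2172; S(4,4) = 29.3891
Terminal payoffs V(N, i) = max(K - S_T, 0):
  V(4,0) = 0.000000; V(4,1) = 0.000000; V(4,2) = 0.870000; V(4,3) = 46.672826; V(4,4) = 71.500858
Backward induction: V(k, i) = exp(-r*dt) * [p * V(k+1, i) + (1-p) * V(k+1, i+1)].
  V(3,0) = exp(-r*dt) * [p*0.000000 + (1-p)*0.000000] = 0.000000
  V(3,1) = exp(-r*dt) * [p*0.000000 + (1-p)*0.870000] = 0.492550
  V(3,2) = exp(-r*dt) * [p*0.870000 + (1-p)*46.672826] = 26.797340
  V(3,3) = exp(-r*dt) * [p*46.672826 + (1-p)*71.500858] = 60.519647
  V(2,0) = exp(-r*dt) * [p*0.000000 + (1-p)*0.492550] = 0.278857
  V(2,1) = exp(-r*dt) * [p*0.492550 + (1-p)*26.797340] = 15.382781
  V(2,2) = exp(-r*dt) * [p*26.797340 + (1-p)*60.519647] = 45.768889
  V(1,0) = exp(-r*dt) * [p*0.278857 + (1-p)*15.382781] = 8.828684
  V(1,1) = exp(-r*dt) * [p*15.382781 + (1-p)*45.768889] = 32.516794
  V(0,0) = exp(-r*dt) * [p*8.828684 + (1-p)*32.516794] = 22.200055

Answer: Price = V(0,0) = 22.2001


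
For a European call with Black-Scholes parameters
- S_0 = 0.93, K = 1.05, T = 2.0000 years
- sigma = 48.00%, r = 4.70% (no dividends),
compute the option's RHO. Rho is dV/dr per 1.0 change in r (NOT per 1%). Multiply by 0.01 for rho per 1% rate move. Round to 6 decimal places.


d1 = 0.2991049060; d2 = -0.3797176040
phi(d1) = 0.3814900898; exp(-qT) = 1.0000000000; exp(-rT) = 0.9102827622
N(d2) = 0.3520775256
Rho = K*T*exp(-rT)*N(d2) = 1.0500 * 2.0000 * 0.9102827622 * 0.3520775256 = 0.673029

Answer: Rho = 0.673029


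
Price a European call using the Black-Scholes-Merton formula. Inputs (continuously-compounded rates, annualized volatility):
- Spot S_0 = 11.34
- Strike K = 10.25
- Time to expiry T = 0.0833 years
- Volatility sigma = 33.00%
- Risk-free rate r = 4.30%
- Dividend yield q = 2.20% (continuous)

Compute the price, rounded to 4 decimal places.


d1 = (ln(S/K) + (r - q + 0.5*sigma^2) * T) / (sigma * sqrt(T)) = 1.12704077
d2 = d1 - sigma * sqrt(T) = 1.03179703
exp(-rT) = 0.99642451; exp(-qT) = 0.99816908
C = S_0 * exp(-qT) * N(d1) - K * exp(-rT) * N(d2)
N(d1) = 0.87013738; N(d2) = 0.84891639
C = 11.3400 * 0.99816908 * 0.87013738 - 10.2500 * 0.99642451 * 0.84891639 = 1.1790

Answer: Price = 1.1790


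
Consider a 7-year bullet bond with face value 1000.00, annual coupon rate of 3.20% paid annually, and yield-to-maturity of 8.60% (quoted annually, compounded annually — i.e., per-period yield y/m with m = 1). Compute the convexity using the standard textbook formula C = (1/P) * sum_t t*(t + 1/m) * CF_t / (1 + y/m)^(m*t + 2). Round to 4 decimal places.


Answer: Convexity = 40.8125

Derivation:
Coupon per period c = face * coupon_rate / m = 32.000000
Periods per year m = 1; per-period yield y/m = 0.086000
Number of cashflows N = 7
Cashflows (t years, CF_t, discount factor 1/(1+y/m)^(m*t), PV):
  t = 1.0000: CF_t = 32.000000, DF = 0.920810, PV = 29.465930
  t = 2.0000: CF_t = 32.000000, DF = 0.847892, PV = 27.132532
  t = 3.0000: CF_t = 32.000000, DF = 0.780747, PV = 24.983916
  t = 4.0000: CF_t = 32.000000, DF = 0.718920, PV = 23.005447
  t = 5.0000: CF_t = 32.000000, DF = 0.661989, PV = 21.183653
  t = 6.0000: CF_t = 32.000000, DF = 0.609566, PV = 19.506126
  t = 7.0000: CF_t = 1032.000000, DF = 0.561295, PV = 579.256506
Price P = sum_t PV_t = 724.534110
Convexity numerator sum_t t*(t + 1/m) * CF_t / (1+y/m)^(m*t + 2):
  t = 1.0000: term = 49.967831
  t = 2.0000: term = 138.032682
  t = 3.0000: term = 254.203835
  t = 4.0000: term = 390.122521
  t = 5.0000: term = 538.843262
  t = 6.0000: term = 694.641405
  t = 7.0000: term = 27504.217710
Convexity = (1/P) * sum = 29570.029247 / 724.534110 = 40.812474


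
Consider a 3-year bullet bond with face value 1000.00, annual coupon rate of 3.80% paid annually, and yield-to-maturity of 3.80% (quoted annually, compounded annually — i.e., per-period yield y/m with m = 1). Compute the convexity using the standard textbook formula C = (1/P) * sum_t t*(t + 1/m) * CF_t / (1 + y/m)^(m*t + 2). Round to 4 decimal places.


Answer: Convexity = 10.6013

Derivation:
Coupon per period c = face * coupon_rate / m = 38.000000
Periods per year m = 1; per-period yield y/m = 0.038000
Number of cashflows N = 3
Cashflows (t years, CF_t, discount factor 1/(1+y/m)^(m*t), PV):
  t = 1.0000: CF_t = 38.000000, DF = 0.963391, PV = 36.608863
  t = 2.0000: CF_t = 38.000000, DF = 0.928122, PV = 35.268654
  t = 3.0000: CF_t = 1038.000000, DF = 0.894145, PV = 928.122482
Price P = sum_t PV_t = 1000.000000
Convexity numerator sum_t t*(t + 1/m) * CF_t / (1+y/m)^(m*t + 2):
  t = 1.0000: term = 67.955018
  t = 2.0000: term = 196.401786
  t = 3.0000: term = 10336.936110
Convexity = (1/P) * sum = 10601.292914 / 1000.000000 = 10.601293


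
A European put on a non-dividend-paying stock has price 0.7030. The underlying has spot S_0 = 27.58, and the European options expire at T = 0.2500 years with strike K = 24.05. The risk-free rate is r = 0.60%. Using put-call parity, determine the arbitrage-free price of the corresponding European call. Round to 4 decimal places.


Put-call parity: C - P = S_0 * exp(-qT) - K * exp(-rT).
S_0 * exp(-qT) = 27.5800 * 1.00000000 = 27.58000000
K * exp(-rT) = 24.0500 * 0.99850112 = 24.01395204
C = P + S*exp(-qT) - K*exp(-rT)
C = 0.7030 + 27.58000000 - 24.01395204 = 4.2690

Answer: Call price = 4.2690


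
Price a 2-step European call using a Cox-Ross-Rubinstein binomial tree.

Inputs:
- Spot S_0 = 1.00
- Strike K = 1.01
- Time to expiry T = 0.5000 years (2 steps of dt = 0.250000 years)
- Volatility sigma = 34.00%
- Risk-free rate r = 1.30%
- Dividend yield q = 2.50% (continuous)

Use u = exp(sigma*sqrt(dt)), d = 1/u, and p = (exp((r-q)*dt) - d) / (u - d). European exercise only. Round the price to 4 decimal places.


dt = T/N = 0.250000
u = exp(sigma*sqrt(dt)) = 1.185305; d = 1/u = 0.843665
p = (exp((r-q)*dt) - d) / (u - d) = 0.448834
Discount per step: exp(-r*dt) = 0.996755
Stock lattice S(k, i) with i counting down-moves:
  k=0: S(0,0) = 1.0000
  k=1: S(1,0) = 1.1853; S(1,1) = 0.8437
  k=2: S(2,0) = 1.4049; S(2,1) = 1.0000; S(2,2) = 0.7118
Terminal payoffs V(N, i) = max(S_T - K, 0):
  V(2,0) = 0.394948; V(2,1) = 0.000000; V(2,2) = 0.000000
Backward induction: V(k, i) = exp(-r*dt) * [p * V(k+1, i) + (1-p) * V(k+1, i+1)].
  V(1,0) = exp(-r*dt) * [p*0.394948 + (1-p)*0.000000] = 0.176691
  V(1,1) = exp(-r*dt) * [p*0.000000 + (1-p)*0.000000] = 0.000000
  V(0,0) = exp(-r*dt) * [p*0.176691 + (1-p)*0.000000] = 0.079047

Answer: Price = V(0,0) = 0.0790


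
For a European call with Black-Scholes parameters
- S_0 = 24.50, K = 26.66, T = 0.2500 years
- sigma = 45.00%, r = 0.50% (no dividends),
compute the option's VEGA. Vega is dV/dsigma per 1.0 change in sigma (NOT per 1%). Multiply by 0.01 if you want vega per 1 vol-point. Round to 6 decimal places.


Answer: Vega = 4.727726

Derivation:
d1 = -0.2574608764; d2 = -0.4824608764
phi(d1) = 0.3859368266; exp(-qT) = 1.0000000000; exp(-rT) = 0.9987507809
Vega = S * exp(-qT) * phi(d1) * sqrt(T) = 24.5000 * 1.0000000000 * 0.3859368266 * 0.5000000000 = 4.727726


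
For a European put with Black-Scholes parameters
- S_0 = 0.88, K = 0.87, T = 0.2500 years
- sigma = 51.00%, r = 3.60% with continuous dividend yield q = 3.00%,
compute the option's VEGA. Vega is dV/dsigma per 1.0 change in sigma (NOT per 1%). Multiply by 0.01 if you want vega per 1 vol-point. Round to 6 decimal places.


Answer: Vega = 0.171479

Derivation:
d1 = 0.1782007679; d2 = -0.0767992321
phi(d1) = 0.3926579941; exp(-qT) = 0.9925280548; exp(-rT) = 0.9910403788
Vega = S * exp(-qT) * phi(d1) * sqrt(T) = 0.8800 * 0.9925280548 * 0.3926579941 * 0.5000000000 = 0.171479


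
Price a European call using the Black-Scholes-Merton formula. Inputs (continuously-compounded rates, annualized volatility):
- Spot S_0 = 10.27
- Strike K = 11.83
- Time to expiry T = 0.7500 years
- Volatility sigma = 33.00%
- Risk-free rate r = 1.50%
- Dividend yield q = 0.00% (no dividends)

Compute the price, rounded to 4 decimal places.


d1 = (ln(S/K) + (r - q + 0.5*sigma^2) * T) / (sigma * sqrt(T)) = -0.31255348
d2 = d1 - sigma * sqrt(T) = -0.59834186
exp(-rT) = 0.98881304; exp(-qT) = 1.00000000
C = S_0 * exp(-qT) * N(d1) - K * exp(-rT) * N(d2)
N(d1) = 0.37730996; N(d2) = 0.27480592
C = 10.2700 * 1.00000000 * 0.37730996 - 11.8300 * 0.98881304 * 0.27480592 = 0.6604

Answer: Price = 0.6604


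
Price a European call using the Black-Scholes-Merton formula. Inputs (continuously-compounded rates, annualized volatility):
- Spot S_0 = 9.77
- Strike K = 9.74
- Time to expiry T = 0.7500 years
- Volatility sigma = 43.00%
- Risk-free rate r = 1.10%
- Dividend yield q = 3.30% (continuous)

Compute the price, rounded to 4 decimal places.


Answer: Price = 1.3538

Derivation:
d1 = (ln(S/K) + (r - q + 0.5*sigma^2) * T) / (sigma * sqrt(T)) = 0.15014557
d2 = d1 - sigma * sqrt(T) = -0.22224535
exp(-rT) = 0.99178394; exp(-qT) = 0.97555377
C = S_0 * exp(-qT) * N(d1) - K * exp(-rT) * N(d2)
N(d1) = 0.55967512; N(d2) = 0.41206145
C = 9.7700 * 0.97555377 * 0.55967512 - 9.7400 * 0.99178394 * 0.41206145 = 1.3538


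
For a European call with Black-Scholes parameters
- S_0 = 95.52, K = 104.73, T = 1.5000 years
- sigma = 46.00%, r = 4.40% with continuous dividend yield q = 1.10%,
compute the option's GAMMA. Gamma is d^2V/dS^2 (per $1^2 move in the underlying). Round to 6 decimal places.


Answer: Gamma = 0.007139

Derivation:
d1 = 0.2061654574; d2 = -0.3572171834
phi(d1) = 0.3905533766; exp(-qT) = 0.9836353794; exp(-rT) = 0.9361308643
Gamma = exp(-qT) * phi(d1) / (S * sigma * sqrt(T)) = 0.9836353794 * 0.3905533766 / (95.5200 * 0.4600 * 1.2247448714) = 0.007139


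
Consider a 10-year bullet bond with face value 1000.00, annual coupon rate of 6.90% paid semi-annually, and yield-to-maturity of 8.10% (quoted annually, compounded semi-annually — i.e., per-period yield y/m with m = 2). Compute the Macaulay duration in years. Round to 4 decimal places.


Coupon per period c = face * coupon_rate / m = 34.500000
Periods per year m = 2; per-period yield y/m = 0.040500
Number of cashflows N = 20
Cashflows (t years, CF_t, discount factor 1/(1+y/m)^(m*t), PV):
  t = 0.5000: CF_t = 34.500000, DF = 0.961076, PV = 33.157136
  t = 1.0000: CF_t = 34.500000, DF = 0.923668, PV = 31.866541
  t = 1.5000: CF_t = 34.500000, DF = 0.887715, PV = 30.626181
  t = 2.0000: CF_t = 34.500000, DF = 0.853162, PV = 29.434100
  t = 2.5000: CF_t = 34.500000, DF = 0.819954, PV = 28.288419
  t = 3.0000: CF_t = 34.500000, DF = 0.788039, PV = 27.187332
  t = 3.5000: CF_t = 34.500000, DF = 0.757365, PV = 26.129103
  t = 4.0000: CF_t = 34.500000, DF = 0.727886, PV = 25.112065
  t = 4.5000: CF_t = 34.500000, DF = 0.699554, PV = 24.134613
  t = 5.0000: CF_t = 34.500000, DF = 0.672325, PV = 23.195207
  t = 5.5000: CF_t = 34.500000, DF = 0.646156, PV = 22.292366
  t = 6.0000: CF_t = 34.500000, DF = 0.621005, PV = 21.424667
  t = 6.5000: CF_t = 34.500000, DF = 0.596833, PV = 20.590742
  t = 7.0000: CF_t = 34.500000, DF = 0.573602, PV = 19.789276
  t = 7.5000: CF_t = 34.500000, DF = 0.551276, PV = 19.019007
  t = 8.0000: CF_t = 34.500000, DF = 0.529818, PV = 18.278718
  t = 8.5000: CF_t = 34.500000, DF = 0.509196, PV = 17.567245
  t = 9.0000: CF_t = 34.500000, DF = 0.489376, PV = 16.883465
  t = 9.5000: CF_t = 34.500000, DF = 0.470328, PV = 16.226300
  t = 10.0000: CF_t = 1034.500000, DF = 0.452021, PV = 467.615399
Price P = sum_t PV_t = 918.817879
Macaulay numerator sum_t t * PV_t:
  t * PV_t at t = 0.5000: 16.578568
  t * PV_t at t = 1.0000: 31.866541
  t * PV_t at t = 1.5000: 45.939271
  t * PV_t at t = 2.0000: 58.868199
  t * PV_t at t = 2.5000: 70.721047
  t * PV_t at t = 3.0000: 81.561995
  t * PV_t at t = 3.5000: 91.451861
  t * PV_t at t = 4.0000: 100.448258
  t * PV_t at t = 4.5000: 108.605757
  t * PV_t at t = 5.0000: 115.976034
  t * PV_t at t = 5.5000: 122.608013
  t * PV_t at t = 6.0000: 128.548002
  t * PV_t at t = 6.5000: 133.839823
  t * PV_t at t = 7.0000: 138.524934
  t * PV_t at t = 7.5000: 142.642549
  t * PV_t at t = 8.0000: 146.229747
  t * PV_t at t = 8.5000: 149.321582
  t * PV_t at t = 9.0000: 151.951182
  t * PV_t at t = 9.5000: 154.149846
  t * PV_t at t = 10.0000: 4676.153986
Macaulay duration D = (sum_t t * PV_t) / P = 6665.987196 / 918.817879 = 7.254960

Answer: Macaulay duration = 7.2550 years


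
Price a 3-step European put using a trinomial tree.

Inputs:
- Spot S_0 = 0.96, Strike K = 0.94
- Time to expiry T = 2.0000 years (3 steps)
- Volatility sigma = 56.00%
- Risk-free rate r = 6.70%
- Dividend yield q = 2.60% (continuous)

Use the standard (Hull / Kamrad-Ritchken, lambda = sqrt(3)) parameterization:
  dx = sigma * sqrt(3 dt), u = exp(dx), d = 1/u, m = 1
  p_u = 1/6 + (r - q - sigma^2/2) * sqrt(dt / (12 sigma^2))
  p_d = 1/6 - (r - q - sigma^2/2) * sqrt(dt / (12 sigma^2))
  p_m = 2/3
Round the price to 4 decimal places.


dt = T/N = 0.666667; dx = sigma*sqrt(3*dt) = 0.791960
u = exp(dx) = 2.207718; d = 1/u = 0.452956
p_u = 0.117927, p_m = 0.666667, p_d = 0.215407
Discount per step: exp(-r*dt) = 0.956316
Stock lattice S(k, j) with j the centered position index:
  k=0: S(0,+0) = 0.9600
  k=1: S(1,-1) = 0.4348; S(1,+0) = 0.9600; S(1,+1) = 2.1194
  k=2: S(2,-2) = 0.1970; S(2,-1) = 0.4348; S(2,+0) = 0.9600; S(2,+1) = 2.1194; S(2,+2) = 4.6791
  k=3: S(3,-3) = 0.0892; S(3,-2) = 0.1970; S(3,-1) = 0.4348; S(3,+0) = 0.9600; S(3,+1) = 2.1194; S(3,+2) = 4.6791; S(3,+3) = 10.3300
Terminal payoffs V(N, j) = max(K - S_T, 0):
  V(3,-3) = 0.850785; V(3,-2) = 0.743037; V(3,-1) = 0.505162; V(3,+0) = 0.000000; V(3,+1) = 0.000000; V(3,+2) = 0.000000; V(3,+3) = 0.000000
Backward induction: V(k, j) = exp(-r*dt) * [p_u * V(k+1, j+1) + p_m * V(k+1, j) + p_d * V(k+1, j-1)]
  V(2,-2) = exp(-r*dt) * [p_u*0.505162 + p_m*0.743037 + p_d*0.850785] = 0.705948
  V(2,-1) = exp(-r*dt) * [p_u*0.000000 + p_m*0.505162 + p_d*0.743037] = 0.475126
  V(2,+0) = exp(-r*dt) * [p_u*0.000000 + p_m*0.000000 + p_d*0.505162] = 0.104062
  V(2,+1) = exp(-r*dt) * [p_u*0.000000 + p_m*0.000000 + p_d*0.000000] = 0.000000
  V(2,+2) = exp(-r*dt) * [p_u*0.000000 + p_m*0.000000 + p_d*0.000000] = 0.000000
  V(1,-1) = exp(-r*dt) * [p_u*0.104062 + p_m*0.475126 + p_d*0.705948] = 0.460073
  V(1,+0) = exp(-r*dt) * [p_u*0.000000 + p_m*0.104062 + p_d*0.475126] = 0.164218
  V(1,+1) = exp(-r*dt) * [p_u*0.000000 + p_m*0.000000 + p_d*0.104062] = 0.021436
  V(0,+0) = exp(-r*dt) * [p_u*0.021436 + p_m*0.164218 + p_d*0.460073] = 0.201887

Answer: Price = V(0,0) = 0.2019


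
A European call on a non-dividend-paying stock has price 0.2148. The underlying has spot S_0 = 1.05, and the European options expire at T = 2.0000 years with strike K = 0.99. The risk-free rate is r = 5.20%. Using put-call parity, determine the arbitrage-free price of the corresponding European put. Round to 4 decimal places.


Answer: Put price = 0.0570

Derivation:
Put-call parity: C - P = S_0 * exp(-qT) - K * exp(-rT).
S_0 * exp(-qT) = 1.0500 * 1.00000000 = 1.05000000
K * exp(-rT) = 0.9900 * 0.90122530 = 0.89221304
P = C - S*exp(-qT) + K*exp(-rT)
P = 0.2148 - 1.05000000 + 0.89221304 = 0.0570


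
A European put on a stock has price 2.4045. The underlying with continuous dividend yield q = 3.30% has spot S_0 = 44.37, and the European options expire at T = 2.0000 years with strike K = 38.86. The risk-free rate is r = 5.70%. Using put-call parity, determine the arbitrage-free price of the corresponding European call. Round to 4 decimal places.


Put-call parity: C - P = S_0 * exp(-qT) - K * exp(-rT).
S_0 * exp(-qT) = 44.3700 * 0.93613086 = 41.53612645
K * exp(-rT) = 38.8600 * 0.89225796 = 34.67314417
C = P + S*exp(-qT) - K*exp(-rT)
C = 2.4045 + 41.53612645 - 34.67314417 = 9.2675

Answer: Call price = 9.2675


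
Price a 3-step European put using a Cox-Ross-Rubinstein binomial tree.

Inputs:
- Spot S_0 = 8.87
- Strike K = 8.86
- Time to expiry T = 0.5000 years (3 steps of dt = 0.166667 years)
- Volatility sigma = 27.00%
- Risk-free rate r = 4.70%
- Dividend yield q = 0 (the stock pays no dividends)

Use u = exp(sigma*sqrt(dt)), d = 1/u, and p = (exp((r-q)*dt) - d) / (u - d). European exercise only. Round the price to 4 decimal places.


Answer: Price = V(0,0) = 0.6192

Derivation:
dt = T/N = 0.166667
u = exp(sigma*sqrt(dt)) = 1.116532; d = 1/u = 0.895631
p = (exp((r-q)*dt) - d) / (u - d) = 0.508071
Discount per step: exp(-r*dt) = 0.992197
Stock lattice S(k, i) with i counting down-moves:
  k=0: S(0,0) = 8.8700
  k=1: S(1,0) = 9.9036; S(1,1) = 7.9442
  k=2: S(2,0) = 11.0577; S(2,1) = 8.8700; S(2,2) = 7.1151
  k=3: S(3,0) = 12.3463; S(3,1) = 9.9036; S(3,2) = 7.9442; S(3,3) = 6.3725
Terminal payoffs V(N, i) = max(K - S_T, 0):
  V(3,0) = 0.000000; V(3,1) = 0.000000; V(3,2) = 0.915755; V(3,3) = 2.487488
Backward induction: V(k, i) = exp(-r*dt) * [p * V(k+1, i) + (1-p) * V(k+1, i+1)].
  V(2,0) = exp(-r*dt) * [p*0.000000 + (1-p)*0.000000] = 0.000000
  V(2,1) = exp(-r*dt) * [p*0.000000 + (1-p)*0.915755] = 0.446971
  V(2,2) = exp(-r*dt) * [p*0.915755 + (1-p)*2.487488] = 1.675758
  V(1,0) = exp(-r*dt) * [p*0.000000 + (1-p)*0.446971] = 0.218162
  V(1,1) = exp(-r*dt) * [p*0.446971 + (1-p)*1.675758] = 1.043242
  V(0,0) = exp(-r*dt) * [p*0.218162 + (1-p)*1.043242] = 0.619174


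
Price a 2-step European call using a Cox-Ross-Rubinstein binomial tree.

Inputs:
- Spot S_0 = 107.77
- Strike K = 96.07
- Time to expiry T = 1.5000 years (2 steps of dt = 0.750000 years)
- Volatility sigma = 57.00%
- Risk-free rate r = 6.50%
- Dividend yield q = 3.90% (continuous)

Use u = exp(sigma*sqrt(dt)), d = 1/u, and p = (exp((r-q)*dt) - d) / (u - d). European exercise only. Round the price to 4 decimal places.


Answer: Price = V(0,0) = 32.8706

Derivation:
dt = T/N = 0.750000
u = exp(sigma*sqrt(dt)) = 1.638260; d = 1/u = 0.610404
p = (exp((r-q)*dt) - d) / (u - d) = 0.398195
Discount per step: exp(-r*dt) = 0.952419
Stock lattice S(k, i) with i counting down-moves:
  k=0: S(0,0) = 107.7700
  k=1: S(1,0) = 176.5552; S(1,1) = 65.7832
  k=2: S(2,0) = 289.2433; S(2,1) = 107.7700; S(2,2) = 40.1543
Terminal payoffs V(N, i) = max(S_T - K, 0):
  V(2,0) = 193.173324; V(2,1) = 11.700000; V(2,2) = 0.000000
Backward induction: V(k, i) = exp(-r*dt) * [p * V(k+1, i) + (1-p) * V(k+1, i+1)].
  V(1,0) = exp(-r*dt) * [p*193.173324 + (1-p)*11.700000] = 79.966883
  V(1,1) = exp(-r*dt) * [p*11.700000 + (1-p)*0.000000] = 4.437213
  V(0,0) = exp(-r*dt) * [p*79.966883 + (1-p)*4.437213] = 32.870640


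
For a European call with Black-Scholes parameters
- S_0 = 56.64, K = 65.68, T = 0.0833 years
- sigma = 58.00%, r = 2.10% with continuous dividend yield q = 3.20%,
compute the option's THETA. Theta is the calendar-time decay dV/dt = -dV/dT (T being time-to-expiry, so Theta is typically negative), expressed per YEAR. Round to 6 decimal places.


Answer: Theta = -16.206641

Derivation:
d1 = -0.8063667695; d2 = -0.9737648579
phi(d1) = 0.2882139431; exp(-qT) = 0.9973379496; exp(-rT) = 0.9982522291
Theta = -S*exp(-qT)*phi(d1)*sigma/(2*sqrt(T)) - r*K*exp(-rT)*N(d2) + q*S*exp(-qT)*N(d1)
N(d1) = 0.2100157008; N(d2) = 0.1650866528; sqrt(T) = 0.2886173938
Term 1 = -56.6400 * 0.9973379496 * 0.2882139431 * 0.5800 / (2 * 0.2886173938) = -16.3589744318
Term 2 = -0.0210 * 65.6800 * 0.9982522291 * 0.1650866528 = -0.2273027498
Term 3 = 0.0320 * 56.6400 * 0.9973379496 * 0.2100157008 = 0.3796359499
Theta = -16.3589744318 + (-0.2273027498) + (0.3796359499) = -16.206641


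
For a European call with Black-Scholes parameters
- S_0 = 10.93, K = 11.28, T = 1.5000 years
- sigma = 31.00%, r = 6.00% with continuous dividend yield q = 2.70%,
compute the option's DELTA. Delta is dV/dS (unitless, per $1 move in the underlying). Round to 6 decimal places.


d1 = 0.2371924046; d2 = -0.1424785056
phi(d1) = 0.3878763594; exp(-qT) = 0.9603091645; exp(-rT) = 0.9139311853
N(d1) = 0.5937462358
Delta = exp(-qT) * N(d1) = 0.9603091645 * 0.5937462358 = 0.570180

Answer: Delta = 0.570180


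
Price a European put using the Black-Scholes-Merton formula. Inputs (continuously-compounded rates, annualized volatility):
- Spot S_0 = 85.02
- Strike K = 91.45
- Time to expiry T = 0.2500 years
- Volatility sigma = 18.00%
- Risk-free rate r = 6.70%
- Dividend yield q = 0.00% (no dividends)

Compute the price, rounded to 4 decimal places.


d1 = (ln(S/K) + (r - q + 0.5*sigma^2) * T) / (sigma * sqrt(T)) = -0.57895391
d2 = d1 - sigma * sqrt(T) = -0.66895391
exp(-rT) = 0.98338950; exp(-qT) = 1.00000000
P = K * exp(-rT) * N(-d2) - S_0 * exp(-qT) * N(-d1)
N(-d1) = 0.71868986; N(-d2) = 0.74823756
P = 91.4500 * 0.98338950 * 0.74823756 - 85.0200 * 1.00000000 * 0.71868986 = 6.1867

Answer: Price = 6.1867


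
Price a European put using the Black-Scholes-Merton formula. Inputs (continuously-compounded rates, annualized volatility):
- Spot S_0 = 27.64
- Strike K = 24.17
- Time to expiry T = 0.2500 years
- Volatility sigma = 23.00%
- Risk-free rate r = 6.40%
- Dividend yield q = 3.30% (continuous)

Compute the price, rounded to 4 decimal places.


d1 = (ln(S/K) + (r - q + 0.5*sigma^2) * T) / (sigma * sqrt(T)) = 1.29142873
d2 = d1 - sigma * sqrt(T) = 1.17642873
exp(-rT) = 0.98412732; exp(-qT) = 0.99178394
P = K * exp(-rT) * N(-d2) - S_0 * exp(-qT) * N(-d1)
N(-d1) = 0.09827753; N(-d2) = 0.11971180
P = 24.1700 * 0.98412732 * 0.11971180 - 27.6400 * 0.99178394 * 0.09827753 = 0.1534

Answer: Price = 0.1534


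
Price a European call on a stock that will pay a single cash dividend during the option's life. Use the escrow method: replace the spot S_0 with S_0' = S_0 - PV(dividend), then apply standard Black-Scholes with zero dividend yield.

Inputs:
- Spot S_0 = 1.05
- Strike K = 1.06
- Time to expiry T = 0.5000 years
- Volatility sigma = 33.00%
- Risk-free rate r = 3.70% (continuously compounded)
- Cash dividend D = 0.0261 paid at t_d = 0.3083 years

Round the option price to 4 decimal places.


PV(D) = D * exp(-r * t_d) = 0.0261 * 0.98865771 = 0.02580397
S_0' = S_0 - PV(D) = 1.0500 - 0.02580397 = 1.02419603
d1 = (ln(S_0'/K) + (r + sigma^2/2)*T) / (sigma*sqrt(T)) = 0.04870054
d2 = d1 - sigma*sqrt(T) = -0.18464470
exp(-rT) = 0.98167007
N(d1) = 0.51942103; N(d2) = 0.42675386
C = S_0' * N(d1) - K * exp(-rT) * N(d2) = 1.02419603 * 0.51942103 - 1.0600 * 0.98167007 * 0.42675386 = 0.0879

Answer: Price = 0.0879


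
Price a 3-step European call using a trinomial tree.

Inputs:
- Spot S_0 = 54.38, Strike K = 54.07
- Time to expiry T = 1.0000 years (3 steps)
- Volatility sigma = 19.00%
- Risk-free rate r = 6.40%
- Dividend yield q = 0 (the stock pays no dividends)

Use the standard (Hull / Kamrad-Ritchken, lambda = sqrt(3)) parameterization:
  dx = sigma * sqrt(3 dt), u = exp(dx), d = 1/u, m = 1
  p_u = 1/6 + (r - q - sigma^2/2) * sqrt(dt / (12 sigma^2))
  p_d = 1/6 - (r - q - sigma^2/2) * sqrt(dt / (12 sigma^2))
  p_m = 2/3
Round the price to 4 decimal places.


dt = T/N = 0.333333; dx = sigma*sqrt(3*dt) = 0.190000
u = exp(dx) = 1.209250; d = 1/u = 0.826959
p_u = 0.206974, p_m = 0.666667, p_d = 0.126360
Discount per step: exp(-r*dt) = 0.978893
Stock lattice S(k, j) with j the centered position index:
  k=0: S(0,+0) = 54.3800
  k=1: S(1,-1) = 44.9700; S(1,+0) = 54.3800; S(1,+1) = 65.7590
  k=2: S(2,-2) = 37.1884; S(2,-1) = 44.9700; S(2,+0) = 54.3800; S(2,+1) = 65.7590; S(2,+2) = 79.5190
  k=3: S(3,-3) = 30.7533; S(3,-2) = 37.1884; S(3,-1) = 44.9700; S(3,+0) = 54.3800; S(3,+1) = 65.7590; S(3,+2) = 79.5190; S(3,+3) = 96.1584
Terminal payoffs V(N, j) = max(S_T - K, 0):
  V(3,-3) = 0.000000; V(3,-2) = 0.000000; V(3,-1) = 0.000000; V(3,+0) = 0.310000; V(3,+1) = 11.688993; V(3,+2) = 25.449036; V(3,+3) = 42.088362
Backward induction: V(k, j) = exp(-r*dt) * [p_u * V(k+1, j+1) + p_m * V(k+1, j) + p_d * V(k+1, j-1)]
  V(2,-2) = exp(-r*dt) * [p_u*0.000000 + p_m*0.000000 + p_d*0.000000] = 0.000000
  V(2,-1) = exp(-r*dt) * [p_u*0.310000 + p_m*0.000000 + p_d*0.000000] = 0.062808
  V(2,+0) = exp(-r*dt) * [p_u*11.688993 + p_m*0.310000 + p_d*0.000000] = 2.570553
  V(2,+1) = exp(-r*dt) * [p_u*25.449036 + p_m*11.688993 + p_d*0.310000] = 12.822626
  V(2,+2) = exp(-r*dt) * [p_u*42.088362 + p_m*25.449036 + p_d*11.688993] = 26.581070
  V(1,-1) = exp(-r*dt) * [p_u*2.570553 + p_m*0.062808 + p_d*0.000000] = 0.561795
  V(1,+0) = exp(-r*dt) * [p_u*12.822626 + p_m*2.570553 + p_d*0.062808] = 4.283227
  V(1,+1) = exp(-r*dt) * [p_u*26.581070 + p_m*12.822626 + p_d*2.570553] = 14.071399
  V(0,+0) = exp(-r*dt) * [p_u*14.071399 + p_m*4.283227 + p_d*0.561795] = 5.715639

Answer: Price = V(0,0) = 5.7156
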